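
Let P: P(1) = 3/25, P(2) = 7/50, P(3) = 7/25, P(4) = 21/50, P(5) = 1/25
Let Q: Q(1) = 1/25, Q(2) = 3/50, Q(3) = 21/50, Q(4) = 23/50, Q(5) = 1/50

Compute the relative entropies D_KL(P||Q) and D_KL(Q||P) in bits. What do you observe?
D_KL(P||Q) = 0.1824 bits, D_KL(Q||P) = 0.1493 bits. The two directions give different values (D_KL(P||Q) exceeds D_KL(Q||P) by 0.0331 bits): KL divergence is asymmetric.

D_KL(P||Q) = Σ P(x) log₂(P(x)/Q(x))

Computing term by term:
  P(1)·log₂(P(1)/Q(1)) = (3/25)·log₂((3/25)/(1/25)) = 0.19020
  P(2)·log₂(P(2)/Q(2)) = (7/50)·log₂((7/50)/(3/50)) = 0.17113
  P(3)·log₂(P(3)/Q(3)) = (7/25)·log₂((7/25)/(21/50)) = -0.16379
  P(4)·log₂(P(4)/Q(4)) = (21/50)·log₂((21/50)/(23/50)) = -0.05512
  P(5)·log₂(P(5)/Q(5)) = (1/25)·log₂((1/25)/(1/50)) = 0.04000

D_KL(P||Q) = 0.19020 + 0.17113 - 0.16379 - 0.05512 + 0.04000 = 0.18242 ≈ 0.1824 bits

D_KL(Q||P) = Σ Q(x) log₂(Q(x)/P(x))

Computing term by term:
  Q(1)·log₂(Q(1)/P(1)) = (1/25)·log₂((1/25)/(3/25)) = -0.06340
  Q(2)·log₂(Q(2)/P(2)) = (3/50)·log₂((3/50)/(7/50)) = -0.07334
  Q(3)·log₂(Q(3)/P(3)) = (21/50)·log₂((21/50)/(7/25)) = 0.24568
  Q(4)·log₂(Q(4)/P(4)) = (23/50)·log₂((23/50)/(21/50)) = 0.06037
  Q(5)·log₂(Q(5)/P(5)) = (1/50)·log₂((1/50)/(1/25)) = -0.02000

D_KL(Q||P) = -0.06340 - 0.07334 + 0.24568 + 0.06037 - 0.02000 = 0.14931 ≈ 0.1493 bits

These are NOT equal (difference: 0.0331 bits). KL divergence is asymmetric: D_KL(P||Q) ≠ D_KL(Q||P) in general.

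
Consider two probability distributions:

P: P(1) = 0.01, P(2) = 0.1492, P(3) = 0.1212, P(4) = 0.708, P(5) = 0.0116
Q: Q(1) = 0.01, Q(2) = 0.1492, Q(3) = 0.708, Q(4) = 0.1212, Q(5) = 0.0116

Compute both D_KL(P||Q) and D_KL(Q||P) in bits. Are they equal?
D_KL(P||Q) = 1.4942 bits, D_KL(Q||P) = 1.4942 bits. Yes, in this case they are equal (although KL divergence is not symmetric in general).

D_KL(P||Q) = Σ P(x) log₂(P(x)/Q(x))

Computing term by term:
  P(1)·log₂(P(1)/Q(1)) = 0.01·log₂(0.01/0.01) = 0.00000
  P(2)·log₂(P(2)/Q(2)) = 0.1492·log₂(0.1492/0.1492) = 0.00000
  P(3)·log₂(P(3)/Q(3)) = 0.1212·log₂(0.1212/0.708) = -0.30862
  P(4)·log₂(P(4)/Q(4)) = 0.708·log₂(0.708/0.1212) = 1.80282
  P(5)·log₂(P(5)/Q(5)) = 0.0116·log₂(0.0116/0.0116) = 0.00000

D_KL(P||Q) = 0.00000 + 0.00000 - 0.30862 + 1.80282 + 0.00000 = 1.49420 ≈ 1.4942 bits

D_KL(Q||P) = Σ Q(x) log₂(Q(x)/P(x))

Computing term by term:
  Q(1)·log₂(Q(1)/P(1)) = 0.01·log₂(0.01/0.01) = 0.00000
  Q(2)·log₂(Q(2)/P(2)) = 0.1492·log₂(0.1492/0.1492) = 0.00000
  Q(3)·log₂(Q(3)/P(3)) = 0.708·log₂(0.708/0.1212) = 1.80282
  Q(4)·log₂(Q(4)/P(4)) = 0.1212·log₂(0.1212/0.708) = -0.30862
  Q(5)·log₂(Q(5)/P(5)) = 0.0116·log₂(0.0116/0.0116) = 0.00000

D_KL(Q||P) = 0.00000 + 0.00000 + 1.80282 - 0.30862 + 0.00000 = 1.49420 ≈ 1.4942 bits

These ARE equal here. Q is P with outcomes relabeled (Q(3) = P(4), Q(4) = P(3)) by a relabeling that is its own inverse, so the two sums contain exactly the same terms in a different order. This is a special case — KL divergence is not symmetric in general: D_KL(P||Q) ≠ D_KL(Q||P) for most P, Q.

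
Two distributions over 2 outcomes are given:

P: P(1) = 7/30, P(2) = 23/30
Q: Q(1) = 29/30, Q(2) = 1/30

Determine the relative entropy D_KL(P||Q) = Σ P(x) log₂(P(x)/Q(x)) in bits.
2.9896 bits

D_KL(P||Q) = Σ P(x) log₂(P(x)/Q(x))

Computing term by term:
  P(1)·log₂(P(1)/Q(1)) = (7/30)·log₂((7/30)/(29/30)) = -0.47848
  P(2)·log₂(P(2)/Q(2)) = (23/30)·log₂((23/30)/(1/30)) = 3.46806

D_KL(P||Q) = -0.47848 + 3.46806 = 2.98958 ≈ 2.9896 bits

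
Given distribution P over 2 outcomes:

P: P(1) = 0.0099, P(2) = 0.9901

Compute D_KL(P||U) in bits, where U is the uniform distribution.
0.9199 bits

U(i) = 1/2 for all i

D_KL(P||U) = Σ P(x) log₂(P(x) / (1/2))
           = Σ P(x) log₂(P(x)) + log₂(2)
           = log₂(2) - H(P)

H(P) = -Σ P(x) log₂(P(x)):
  -P(1)·log₂(P(1)) = -(0.0099)·log₂(0.0099) = 0.06592
  -P(2)·log₂(P(2)) = -(0.9901)·log₂(0.9901) = 0.01421
H(P) = 0.06592 + 0.01421 = 0.08013 bits

log₂(2) = 1.00000 bits

D_KL(P||U) = 1.00000 - 0.08013 = 0.91987 ≈ 0.9199 bits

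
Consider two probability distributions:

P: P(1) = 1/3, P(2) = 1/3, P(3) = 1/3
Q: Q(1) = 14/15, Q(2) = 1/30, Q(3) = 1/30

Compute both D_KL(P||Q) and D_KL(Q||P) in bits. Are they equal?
D_KL(P||Q) = 1.7195 bits, D_KL(Q||P) = 1.1649 bits. No, they are not equal.

D_KL(P||Q) = Σ P(x) log₂(P(x)/Q(x))

Computing term by term:
  P(1)·log₂(P(1)/Q(1)) = (1/3)·log₂((1/3)/(14/15)) = -0.49514
  P(2)·log₂(P(2)/Q(2)) = (1/3)·log₂((1/3)/(1/30)) = 1.10731
  P(3)·log₂(P(3)/Q(3)) = (1/3)·log₂((1/3)/(1/30)) = 1.10731

D_KL(P||Q) = -0.49514 + 1.10731 + 1.10731 = 1.71948 ≈ 1.7195 bits

D_KL(Q||P) = Σ Q(x) log₂(Q(x)/P(x))

Computing term by term:
  Q(1)·log₂(Q(1)/P(1)) = (14/15)·log₂((14/15)/(1/3)) = 1.38640
  Q(2)·log₂(Q(2)/P(2)) = (1/30)·log₂((1/30)/(1/3)) = -0.11073
  Q(3)·log₂(Q(3)/P(3)) = (1/30)·log₂((1/30)/(1/3)) = -0.11073

D_KL(Q||P) = 1.38640 - 0.11073 - 0.11073 = 1.16494 ≈ 1.1649 bits

These are NOT equal (difference: 0.5546 bits). KL divergence is asymmetric: D_KL(P||Q) ≠ D_KL(Q||P) in general.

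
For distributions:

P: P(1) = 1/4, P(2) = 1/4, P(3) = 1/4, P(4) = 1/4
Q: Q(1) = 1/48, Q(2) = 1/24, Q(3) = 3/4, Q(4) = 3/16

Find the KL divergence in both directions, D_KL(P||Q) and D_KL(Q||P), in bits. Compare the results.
D_KL(P||Q) = 1.2500 bits, D_KL(Q||P) = 0.9285 bits. D_KL(P||Q) is larger than D_KL(Q||P) by 0.3215 bits; the two directions differ.

D_KL(P||Q) = Σ P(x) log₂(P(x)/Q(x))

Computing term by term:
  P(1)·log₂(P(1)/Q(1)) = (1/4)·log₂((1/4)/(1/48)) = 0.89624
  P(2)·log₂(P(2)/Q(2)) = (1/4)·log₂((1/4)/(1/24)) = 0.64624
  P(3)·log₂(P(3)/Q(3)) = (1/4)·log₂((1/4)/(3/4)) = -0.39624
  P(4)·log₂(P(4)/Q(4)) = (1/4)·log₂((1/4)/(3/16)) = 0.10376

D_KL(P||Q) = 0.89624 + 0.64624 - 0.39624 + 0.10376 = 1.25000 ≈ 1.2500 bits

D_KL(Q||P) = Σ Q(x) log₂(Q(x)/P(x))

Computing term by term:
  Q(1)·log₂(Q(1)/P(1)) = (1/48)·log₂((1/48)/(1/4)) = -0.07469
  Q(2)·log₂(Q(2)/P(2)) = (1/24)·log₂((1/24)/(1/4)) = -0.10771
  Q(3)·log₂(Q(3)/P(3)) = (3/4)·log₂((3/4)/(1/4)) = 1.18872
  Q(4)·log₂(Q(4)/P(4)) = (3/16)·log₂((3/16)/(1/4)) = -0.07782

D_KL(Q||P) = -0.07469 - 0.10771 + 1.18872 - 0.07782 = 0.92850 ≈ 0.9285 bits

These are NOT equal (difference: 0.3215 bits). KL divergence is asymmetric: D_KL(P||Q) ≠ D_KL(Q||P) in general.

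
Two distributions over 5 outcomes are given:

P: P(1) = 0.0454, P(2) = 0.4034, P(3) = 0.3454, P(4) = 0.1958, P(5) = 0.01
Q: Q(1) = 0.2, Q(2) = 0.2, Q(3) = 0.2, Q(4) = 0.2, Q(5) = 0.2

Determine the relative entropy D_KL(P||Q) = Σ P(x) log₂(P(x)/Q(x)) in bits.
0.5343 bits

D_KL(P||Q) = Σ P(x) log₂(P(x)/Q(x))

Computing term by term:
  P(1)·log₂(P(1)/Q(1)) = 0.0454·log₂(0.0454/0.2) = -0.09712
  P(2)·log₂(P(2)/Q(2)) = 0.4034·log₂(0.4034/0.2) = 0.40833
  P(3)·log₂(P(3)/Q(3)) = 0.3454·log₂(0.3454/0.2) = 0.27227
  P(4)·log₂(P(4)/Q(4)) = 0.1958·log₂(0.1958/0.2) = -0.00600
  P(5)·log₂(P(5)/Q(5)) = 0.01·log₂(0.01/0.2) = -0.04322

D_KL(P||Q) = -0.09712 + 0.40833 + 0.27227 - 0.00600 - 0.04322 = 0.53426 ≈ 0.5343 bits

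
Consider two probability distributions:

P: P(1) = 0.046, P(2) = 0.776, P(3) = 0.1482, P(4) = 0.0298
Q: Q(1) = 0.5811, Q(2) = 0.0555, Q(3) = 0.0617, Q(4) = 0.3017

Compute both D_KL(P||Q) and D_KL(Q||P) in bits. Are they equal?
D_KL(P||Q) = 2.8726 bits, D_KL(Q||P) = 2.8447 bits. No, they are not equal.

D_KL(P||Q) = Σ P(x) log₂(P(x)/Q(x))

Computing term by term:
  P(1)·log₂(P(1)/Q(1)) = 0.046·log₂(0.046/0.5811) = -0.16832
  P(2)·log₂(P(2)/Q(2)) = 0.776·log₂(0.776/0.0555) = 2.95307
  P(3)·log₂(P(3)/Q(3)) = 0.1482·log₂(0.1482/0.0617) = 0.18735
  P(4)·log₂(P(4)/Q(4)) = 0.0298·log₂(0.0298/0.3017) = -0.09952

D_KL(P||Q) = -0.16832 + 2.95307 + 0.18735 - 0.09952 = 2.87258 ≈ 2.8726 bits

D_KL(Q||P) = Σ Q(x) log₂(Q(x)/P(x))

Computing term by term:
  Q(1)·log₂(Q(1)/P(1)) = 0.5811·log₂(0.5811/0.046) = 2.12629
  Q(2)·log₂(Q(2)/P(2)) = 0.0555·log₂(0.0555/0.776) = -0.21121
  Q(3)·log₂(Q(3)/P(3)) = 0.0617·log₂(0.0617/0.1482) = -0.07800
  Q(4)·log₂(Q(4)/P(4)) = 0.3017·log₂(0.3017/0.0298) = 1.00760

D_KL(Q||P) = 2.12629 - 0.21121 - 0.07800 + 1.00760 = 2.84468 ≈ 2.8447 bits

These are NOT equal (difference: 0.0279 bits). KL divergence is asymmetric: D_KL(P||Q) ≠ D_KL(Q||P) in general.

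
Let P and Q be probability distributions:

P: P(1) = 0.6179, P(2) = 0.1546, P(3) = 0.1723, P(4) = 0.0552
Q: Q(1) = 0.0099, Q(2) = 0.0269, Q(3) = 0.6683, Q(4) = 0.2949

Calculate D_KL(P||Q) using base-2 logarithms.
3.6047 bits

D_KL(P||Q) = Σ P(x) log₂(P(x)/Q(x))

Computing term by term:
  P(1)·log₂(P(1)/Q(1)) = 0.6179·log₂(0.6179/0.0099) = 3.68503
  P(2)·log₂(P(2)/Q(2)) = 0.1546·log₂(0.1546/0.0269) = 0.39003
  P(3)·log₂(P(3)/Q(3)) = 0.1723·log₂(0.1723/0.6683) = -0.33695
  P(4)·log₂(P(4)/Q(4)) = 0.0552·log₂(0.0552/0.2949) = -0.13345

D_KL(P||Q) = 3.68503 + 0.39003 - 0.33695 - 0.13345 = 3.60466 ≈ 3.6047 bits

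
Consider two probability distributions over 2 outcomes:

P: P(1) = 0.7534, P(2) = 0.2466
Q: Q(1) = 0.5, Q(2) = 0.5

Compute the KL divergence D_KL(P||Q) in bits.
0.1942 bits

D_KL(P||Q) = Σ P(x) log₂(P(x)/Q(x))

Computing term by term:
  P(1)·log₂(P(1)/Q(1)) = 0.7534·log₂(0.7534/0.5) = 0.44563
  P(2)·log₂(P(2)/Q(2)) = 0.2466·log₂(0.2466/0.5) = -0.25147

D_KL(P||Q) = 0.44563 - 0.25147 = 0.19416 ≈ 0.1942 bits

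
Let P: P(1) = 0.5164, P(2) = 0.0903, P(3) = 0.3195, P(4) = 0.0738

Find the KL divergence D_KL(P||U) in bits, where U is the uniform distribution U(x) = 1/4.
0.3909 bits

U(i) = 1/4 for all i

D_KL(P||U) = Σ P(x) log₂(P(x) / (1/4))
           = Σ P(x) log₂(P(x)) + log₂(4)
           = log₂(4) - H(P)

H(P) = -Σ P(x) log₂(P(x)):
  -P(1)·log₂(P(1)) = -(0.5164)·log₂(0.5164) = 0.49236
  -P(2)·log₂(P(2)) = -(0.0903)·log₂(0.0903) = 0.31326
  -P(3)·log₂(P(3)) = -(0.3195)·log₂(0.3195) = 0.52593
  -P(4)·log₂(P(4)) = -(0.0738)·log₂(0.0738) = 0.27751
H(P) = 0.49236 + 0.31326 + 0.52593 + 0.27751 = 1.60906 bits

log₂(4) = 2.00000 bits

D_KL(P||U) = 2.00000 - 1.60906 = 0.39094 ≈ 0.3909 bits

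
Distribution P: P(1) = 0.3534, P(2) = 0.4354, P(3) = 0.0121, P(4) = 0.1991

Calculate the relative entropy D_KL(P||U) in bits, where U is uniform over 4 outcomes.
0.4067 bits

U(i) = 1/4 for all i

D_KL(P||U) = Σ P(x) log₂(P(x) / (1/4))
           = Σ P(x) log₂(P(x)) + log₂(4)
           = log₂(4) - H(P)

H(P) = -Σ P(x) log₂(P(x)):
  -P(1)·log₂(P(1)) = -(0.3534)·log₂(0.3534) = 0.53032
  -P(2)·log₂(P(2)) = -(0.4354)·log₂(0.4354) = 0.52230
  -P(3)·log₂(P(3)) = -(0.0121)·log₂(0.0121) = 0.07706
  -P(4)·log₂(P(4)) = -(0.1991)·log₂(0.1991) = 0.46359
H(P) = 0.53032 + 0.52230 + 0.07706 + 0.46359 = 1.59327 bits

log₂(4) = 2.00000 bits

D_KL(P||U) = 2.00000 - 1.59327 = 0.40673 ≈ 0.4067 bits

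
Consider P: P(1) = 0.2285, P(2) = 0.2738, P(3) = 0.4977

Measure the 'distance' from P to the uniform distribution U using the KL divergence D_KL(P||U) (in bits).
0.0856 bits

U(i) = 1/3 for all i

D_KL(P||U) = Σ P(x) log₂(P(x) / (1/3))
           = Σ P(x) log₂(P(x)) + log₂(3)
           = log₂(3) - H(P)

H(P) = -Σ P(x) log₂(P(x)):
  -P(1)·log₂(P(1)) = -(0.2285)·log₂(0.2285) = 0.48664
  -P(2)·log₂(P(2)) = -(0.2738)·log₂(0.2738) = 0.51168
  -P(3)·log₂(P(3)) = -(0.4977)·log₂(0.4977) = 0.50101
H(P) = 0.48664 + 0.51168 + 0.50101 = 1.49933 bits

log₂(3) = 1.58496 bits

D_KL(P||U) = 1.58496 - 1.49933 = 0.08563 ≈ 0.0856 bits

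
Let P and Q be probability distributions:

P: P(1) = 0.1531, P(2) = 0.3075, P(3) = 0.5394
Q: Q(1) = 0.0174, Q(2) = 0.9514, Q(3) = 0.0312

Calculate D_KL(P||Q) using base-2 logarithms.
2.1971 bits

D_KL(P||Q) = Σ P(x) log₂(P(x)/Q(x))

Computing term by term:
  P(1)·log₂(P(1)/Q(1)) = 0.1531·log₂(0.1531/0.0174) = 0.48032
  P(2)·log₂(P(2)/Q(2)) = 0.3075·log₂(0.3075/0.9514) = -0.50106
  P(3)·log₂(P(3)/Q(3)) = 0.5394·log₂(0.5394/0.0312) = 2.21787

D_KL(P||Q) = 0.48032 - 0.50106 + 2.21787 = 2.19713 ≈ 2.1971 bits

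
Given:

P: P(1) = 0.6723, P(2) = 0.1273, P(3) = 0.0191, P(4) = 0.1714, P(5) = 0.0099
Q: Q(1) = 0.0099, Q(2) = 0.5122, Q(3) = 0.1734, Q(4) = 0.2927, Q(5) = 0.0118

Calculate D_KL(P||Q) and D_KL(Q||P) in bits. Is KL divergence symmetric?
D_KL(P||Q) = 3.6400 bits, D_KL(Q||P) = 1.7493 bits. No, KL divergence is not symmetric.

D_KL(P||Q) = Σ P(x) log₂(P(x)/Q(x))

Computing term by term:
  P(1)·log₂(P(1)/Q(1)) = 0.6723·log₂(0.6723/0.0099) = 4.09130
  P(2)·log₂(P(2)/Q(2)) = 0.1273·log₂(0.1273/0.5122) = -0.25568
  P(3)·log₂(P(3)/Q(3)) = 0.0191·log₂(0.0191/0.1734) = -0.06078
  P(4)·log₂(P(4)/Q(4)) = 0.1714·log₂(0.1714/0.2927) = -0.13233
  P(5)·log₂(P(5)/Q(5)) = 0.0099·log₂(0.0099/0.0118) = -0.00251

D_KL(P||Q) = 4.09130 - 0.25568 - 0.06078 - 0.13233 - 0.00251 = 3.64000 ≈ 3.6400 bits

D_KL(Q||P) = Σ Q(x) log₂(Q(x)/P(x))

Computing term by term:
  Q(1)·log₂(Q(1)/P(1)) = 0.0099·log₂(0.0099/0.6723) = -0.06025
  Q(2)·log₂(Q(2)/P(2)) = 0.5122·log₂(0.5122/0.1273) = 1.02874
  Q(3)·log₂(Q(3)/P(3)) = 0.1734·log₂(0.1734/0.0191) = 0.55184
  Q(4)·log₂(Q(4)/P(4)) = 0.2927·log₂(0.2927/0.1714) = 0.22598
  Q(5)·log₂(Q(5)/P(5)) = 0.0118·log₂(0.0118/0.0099) = 0.00299

D_KL(Q||P) = -0.06025 + 1.02874 + 0.55184 + 0.22598 + 0.00299 = 1.74930 ≈ 1.7493 bits

These are NOT equal (difference: 1.8907 bits). KL divergence is asymmetric: D_KL(P||Q) ≠ D_KL(Q||P) in general.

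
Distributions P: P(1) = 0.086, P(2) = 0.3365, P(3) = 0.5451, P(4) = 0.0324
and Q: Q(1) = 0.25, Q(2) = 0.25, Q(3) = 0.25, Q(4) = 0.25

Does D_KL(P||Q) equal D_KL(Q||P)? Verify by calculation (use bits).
D_KL(P||Q) = 0.5294 bits, D_KL(Q||P) = 0.7335 bits. No — D_KL(P||Q) ≠ D_KL(Q||P) for this pair.

D_KL(P||Q) = Σ P(x) log₂(P(x)/Q(x))

Computing term by term:
  P(1)·log₂(P(1)/Q(1)) = 0.086·log₂(0.086/0.25) = -0.13240
  P(2)·log₂(P(2)/Q(2)) = 0.3365·log₂(0.3365/0.25) = 0.14425
  P(3)·log₂(P(3)/Q(3)) = 0.5451·log₂(0.5451/0.25) = 0.61302
  P(4)·log₂(P(4)/Q(4)) = 0.0324·log₂(0.0324/0.25) = -0.09551

D_KL(P||Q) = -0.13240 + 0.14425 + 0.61302 - 0.09551 = 0.52936 ≈ 0.5294 bits

D_KL(Q||P) = Σ Q(x) log₂(Q(x)/P(x))

Computing term by term:
  Q(1)·log₂(Q(1)/P(1)) = 0.25·log₂(0.25/0.086) = 0.38488
  Q(2)·log₂(Q(2)/P(2)) = 0.25·log₂(0.25/0.3365) = -0.10717
  Q(3)·log₂(Q(3)/P(3)) = 0.25·log₂(0.25/0.5451) = -0.28115
  Q(4)·log₂(Q(4)/P(4)) = 0.25·log₂(0.25/0.0324) = 0.73697

D_KL(Q||P) = 0.38488 - 0.10717 - 0.28115 + 0.73697 = 0.73353 ≈ 0.7335 bits

These are NOT equal (difference: 0.2041 bits). KL divergence is asymmetric: D_KL(P||Q) ≠ D_KL(Q||P) in general.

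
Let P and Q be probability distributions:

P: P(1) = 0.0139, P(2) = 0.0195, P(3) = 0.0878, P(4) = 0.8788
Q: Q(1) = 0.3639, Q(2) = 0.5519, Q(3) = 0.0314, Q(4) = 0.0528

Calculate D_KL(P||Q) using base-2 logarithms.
3.5360 bits

D_KL(P||Q) = Σ P(x) log₂(P(x)/Q(x))

Computing term by term:
  P(1)·log₂(P(1)/Q(1)) = 0.0139·log₂(0.0139/0.3639) = -0.06547
  P(2)·log₂(P(2)/Q(2)) = 0.0195·log₂(0.0195/0.5519) = -0.09405
  P(3)·log₂(P(3)/Q(3)) = 0.0878·log₂(0.0878/0.0314) = 0.13025
  P(4)·log₂(P(4)/Q(4)) = 0.8788·log₂(0.8788/0.0528) = 3.56523

D_KL(P||Q) = -0.06547 - 0.09405 + 0.13025 + 3.56523 = 3.53596 ≈ 3.5360 bits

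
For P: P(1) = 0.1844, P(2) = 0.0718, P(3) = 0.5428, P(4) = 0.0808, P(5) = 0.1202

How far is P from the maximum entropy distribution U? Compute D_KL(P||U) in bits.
0.4602 bits

U(i) = 1/5 for all i

D_KL(P||U) = Σ P(x) log₂(P(x) / (1/5))
           = Σ P(x) log₂(P(x)) + log₂(5)
           = log₂(5) - H(P)

H(P) = -Σ P(x) log₂(P(x)):
  -P(1)·log₂(P(1)) = -(0.1844)·log₂(0.1844) = 0.44977
  -P(2)·log₂(P(2)) = -(0.0718)·log₂(0.0718) = 0.27283
  -P(3)·log₂(P(3)) = -(0.5428)·log₂(0.5428) = 0.47848
  -P(4)·log₂(P(4)) = -(0.0808)·log₂(0.0808) = 0.29326
  -P(5)·log₂(P(5)) = -(0.1202)·log₂(0.1202) = 0.36739
H(P) = 0.44977 + 0.27283 + 0.47848 + 0.29326 + 0.36739 = 1.86173 bits

log₂(5) = 2.32193 bits

D_KL(P||U) = 2.32193 - 1.86173 = 0.46020 ≈ 0.4602 bits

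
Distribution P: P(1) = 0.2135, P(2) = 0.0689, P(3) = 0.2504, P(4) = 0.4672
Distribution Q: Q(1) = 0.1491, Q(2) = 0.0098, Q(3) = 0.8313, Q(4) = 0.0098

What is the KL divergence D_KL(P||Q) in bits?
2.4757 bits

D_KL(P||Q) = Σ P(x) log₂(P(x)/Q(x))

Computing term by term:
  P(1)·log₂(P(1)/Q(1)) = 0.2135·log₂(0.2135/0.1491) = 0.11058
  P(2)·log₂(P(2)/Q(2)) = 0.0689·log₂(0.0689/0.0098) = 0.19386
  P(3)·log₂(P(3)/Q(3)) = 0.2504·log₂(0.2504/0.8313) = -0.43348
  P(4)·log₂(P(4)/Q(4)) = 0.4672·log₂(0.4672/0.0098) = 2.60469

D_KL(P||Q) = 0.11058 + 0.19386 - 0.43348 + 2.60469 = 2.47565 ≈ 2.4757 bits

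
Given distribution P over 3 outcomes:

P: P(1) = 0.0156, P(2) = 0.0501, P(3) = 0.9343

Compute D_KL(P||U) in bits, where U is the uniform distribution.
1.1833 bits

U(i) = 1/3 for all i

D_KL(P||U) = Σ P(x) log₂(P(x) / (1/3))
           = Σ P(x) log₂(P(x)) + log₂(3)
           = log₂(3) - H(P)

H(P) = -Σ P(x) log₂(P(x)):
  -P(1)·log₂(P(1)) = -(0.0156)·log₂(0.0156) = 0.09364
  -P(2)·log₂(P(2)) = -(0.0501)·log₂(0.0501) = 0.21638
  -P(3)·log₂(P(3)) = -(0.9343)·log₂(0.9343) = 0.09160
H(P) = 0.09364 + 0.21638 + 0.09160 = 0.40162 bits

log₂(3) = 1.58496 bits

D_KL(P||U) = 1.58496 - 0.40162 = 1.18334 ≈ 1.1833 bits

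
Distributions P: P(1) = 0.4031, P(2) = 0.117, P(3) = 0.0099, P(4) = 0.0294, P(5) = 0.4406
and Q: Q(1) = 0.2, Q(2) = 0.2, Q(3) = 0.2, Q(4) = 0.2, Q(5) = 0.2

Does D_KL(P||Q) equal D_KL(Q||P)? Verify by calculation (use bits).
D_KL(P||Q) = 0.6949 bits, D_KL(Q||P) = 1.1451 bits. No — D_KL(P||Q) ≠ D_KL(Q||P) for this pair.

D_KL(P||Q) = Σ P(x) log₂(P(x)/Q(x))

Computing term by term:
  P(1)·log₂(P(1)/Q(1)) = 0.4031·log₂(0.4031/0.2) = 0.40759
  P(2)·log₂(P(2)/Q(2)) = 0.117·log₂(0.117/0.2) = -0.09050
  P(3)·log₂(P(3)/Q(3)) = 0.0099·log₂(0.0099/0.2) = -0.04293
  P(4)·log₂(P(4)/Q(4)) = 0.0294·log₂(0.0294/0.2) = -0.08132
  P(5)·log₂(P(5)/Q(5)) = 0.4406·log₂(0.4406/0.2) = 0.50205

D_KL(P||Q) = 0.40759 - 0.09050 - 0.04293 - 0.08132 + 0.50205 = 0.69489 ≈ 0.6949 bits

D_KL(Q||P) = Σ Q(x) log₂(Q(x)/P(x))

Computing term by term:
  Q(1)·log₂(Q(1)/P(1)) = 0.2·log₂(0.2/0.4031) = -0.20223
  Q(2)·log₂(Q(2)/P(2)) = 0.2·log₂(0.2/0.117) = 0.15470
  Q(3)·log₂(Q(3)/P(3)) = 0.2·log₂(0.2/0.0099) = 0.86729
  Q(4)·log₂(Q(4)/P(4)) = 0.2·log₂(0.2/0.0294) = 0.55322
  Q(5)·log₂(Q(5)/P(5)) = 0.2·log₂(0.2/0.4406) = -0.22789

D_KL(Q||P) = -0.20223 + 0.15470 + 0.86729 + 0.55322 - 0.22789 = 1.14509 ≈ 1.1451 bits

These are NOT equal (difference: 0.4502 bits). KL divergence is asymmetric: D_KL(P||Q) ≠ D_KL(Q||P) in general.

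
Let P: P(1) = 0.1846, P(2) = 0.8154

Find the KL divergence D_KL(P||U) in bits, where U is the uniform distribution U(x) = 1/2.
0.3100 bits

U(i) = 1/2 for all i

D_KL(P||U) = Σ P(x) log₂(P(x) / (1/2))
           = Σ P(x) log₂(P(x)) + log₂(2)
           = log₂(2) - H(P)

H(P) = -Σ P(x) log₂(P(x)):
  -P(1)·log₂(P(1)) = -(0.1846)·log₂(0.1846) = 0.44997
  -P(2)·log₂(P(2)) = -(0.8154)·log₂(0.8154) = 0.24007
H(P) = 0.44997 + 0.24007 = 0.69004 bits

log₂(2) = 1.00000 bits

D_KL(P||U) = 1.00000 - 0.69004 = 0.30996 ≈ 0.3100 bits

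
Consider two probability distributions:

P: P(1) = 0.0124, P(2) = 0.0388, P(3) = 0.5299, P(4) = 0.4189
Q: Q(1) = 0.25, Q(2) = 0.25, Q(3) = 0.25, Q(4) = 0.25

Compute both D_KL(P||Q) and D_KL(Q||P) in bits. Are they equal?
D_KL(P||Q) = 0.7282 bits, D_KL(Q||P) = 1.2982 bits. No, they are not equal.

D_KL(P||Q) = Σ P(x) log₂(P(x)/Q(x))

Computing term by term:
  P(1)·log₂(P(1)/Q(1)) = 0.0124·log₂(0.0124/0.25) = -0.05374
  P(2)·log₂(P(2)/Q(2)) = 0.0388·log₂(0.0388/0.25) = -0.10429
  P(3)·log₂(P(3)/Q(3)) = 0.5299·log₂(0.5299/0.25) = 0.57430
  P(4)·log₂(P(4)/Q(4)) = 0.4189·log₂(0.4189/0.25) = 0.31195

D_KL(P||Q) = -0.05374 - 0.10429 + 0.57430 + 0.31195 = 0.72822 ≈ 0.7282 bits

D_KL(Q||P) = Σ Q(x) log₂(Q(x)/P(x))

Computing term by term:
  Q(1)·log₂(Q(1)/P(1)) = 0.25·log₂(0.25/0.0124) = 1.08338
  Q(2)·log₂(Q(2)/P(2)) = 0.25·log₂(0.25/0.0388) = 0.67195
  Q(3)·log₂(Q(3)/P(3)) = 0.25·log₂(0.25/0.5299) = -0.27095
  Q(4)·log₂(Q(4)/P(4)) = 0.25·log₂(0.25/0.4189) = -0.18617

D_KL(Q||P) = 1.08338 + 0.67195 - 0.27095 - 0.18617 = 1.29821 ≈ 1.2982 bits

These are NOT equal (difference: 0.5700 bits). KL divergence is asymmetric: D_KL(P||Q) ≠ D_KL(Q||P) in general.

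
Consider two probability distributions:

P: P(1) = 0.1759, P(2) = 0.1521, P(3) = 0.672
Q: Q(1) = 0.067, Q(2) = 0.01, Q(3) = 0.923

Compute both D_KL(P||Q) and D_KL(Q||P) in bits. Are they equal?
D_KL(P||Q) = 0.5345 bits, D_KL(Q||P) = 0.2900 bits. No, they are not equal.

D_KL(P||Q) = Σ P(x) log₂(P(x)/Q(x))

Computing term by term:
  P(1)·log₂(P(1)/Q(1)) = 0.1759·log₂(0.1759/0.067) = 0.24494
  P(2)·log₂(P(2)/Q(2)) = 0.1521·log₂(0.1521/0.01) = 0.59729
  P(3)·log₂(P(3)/Q(3)) = 0.672·log₂(0.672/0.923) = -0.30769

D_KL(P||Q) = 0.24494 + 0.59729 - 0.30769 = 0.53454 ≈ 0.5345 bits

D_KL(Q||P) = Σ Q(x) log₂(Q(x)/P(x))

Computing term by term:
  Q(1)·log₂(Q(1)/P(1)) = 0.067·log₂(0.067/0.1759) = -0.09330
  Q(2)·log₂(Q(2)/P(2)) = 0.01·log₂(0.01/0.1521) = -0.03927
  Q(3)·log₂(Q(3)/P(3)) = 0.923·log₂(0.923/0.672) = 0.42261

D_KL(Q||P) = -0.09330 - 0.03927 + 0.42261 = 0.29004 ≈ 0.2900 bits

These are NOT equal (difference: 0.2445 bits). KL divergence is asymmetric: D_KL(P||Q) ≠ D_KL(Q||P) in general.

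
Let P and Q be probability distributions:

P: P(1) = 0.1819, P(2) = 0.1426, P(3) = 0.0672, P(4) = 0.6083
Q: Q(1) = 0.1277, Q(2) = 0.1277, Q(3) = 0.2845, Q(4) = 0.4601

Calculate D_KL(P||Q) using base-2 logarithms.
0.2207 bits

D_KL(P||Q) = Σ P(x) log₂(P(x)/Q(x))

Computing term by term:
  P(1)·log₂(P(1)/Q(1)) = 0.1819·log₂(0.1819/0.1277) = 0.09284
  P(2)·log₂(P(2)/Q(2)) = 0.1426·log₂(0.1426/0.1277) = 0.02270
  P(3)·log₂(P(3)/Q(3)) = 0.0672·log₂(0.0672/0.2845) = -0.13990
  P(4)·log₂(P(4)/Q(4)) = 0.6083·log₂(0.6083/0.4601) = 0.24504

D_KL(P||Q) = 0.09284 + 0.02270 - 0.13990 + 0.24504 = 0.22068 ≈ 0.2207 bits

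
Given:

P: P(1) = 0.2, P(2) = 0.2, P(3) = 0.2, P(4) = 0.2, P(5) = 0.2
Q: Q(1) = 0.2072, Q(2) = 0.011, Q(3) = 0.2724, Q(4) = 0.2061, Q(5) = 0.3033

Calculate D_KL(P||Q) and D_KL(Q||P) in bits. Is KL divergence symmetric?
D_KL(P||Q) = 0.6087 bits, D_KL(Q||P) = 0.2771 bits. No, KL divergence is not symmetric.

D_KL(P||Q) = Σ P(x) log₂(P(x)/Q(x))

Computing term by term:
  P(1)·log₂(P(1)/Q(1)) = 0.2·log₂(0.2/0.2072) = -0.01020
  P(2)·log₂(P(2)/Q(2)) = 0.2·log₂(0.2/0.011) = 0.83688
  P(3)·log₂(P(3)/Q(3)) = 0.2·log₂(0.2/0.2724) = -0.08915
  P(4)·log₂(P(4)/Q(4)) = 0.2·log₂(0.2/0.2061) = -0.00867
  P(5)·log₂(P(5)/Q(5)) = 0.2·log₂(0.2/0.3033) = -0.12015

D_KL(P||Q) = -0.01020 + 0.83688 - 0.08915 - 0.00867 - 0.12015 = 0.60871 ≈ 0.6087 bits

D_KL(Q||P) = Σ Q(x) log₂(Q(x)/P(x))

Computing term by term:
  Q(1)·log₂(Q(1)/P(1)) = 0.2072·log₂(0.2072/0.2) = 0.01057
  Q(2)·log₂(Q(2)/P(2)) = 0.011·log₂(0.011/0.2) = -0.04603
  Q(3)·log₂(Q(3)/P(3)) = 0.2724·log₂(0.2724/0.2) = 0.12142
  Q(4)·log₂(Q(4)/P(4)) = 0.2061·log₂(0.2061/0.2) = 0.00893
  Q(5)·log₂(Q(5)/P(5)) = 0.3033·log₂(0.3033/0.2) = 0.18221

D_KL(Q||P) = 0.01057 - 0.04603 + 0.12142 + 0.00893 + 0.18221 = 0.27710 ≈ 0.2771 bits

These are NOT equal (difference: 0.3316 bits). KL divergence is asymmetric: D_KL(P||Q) ≠ D_KL(Q||P) in general.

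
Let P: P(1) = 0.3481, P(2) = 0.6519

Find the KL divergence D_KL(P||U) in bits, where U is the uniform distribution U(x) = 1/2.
0.0676 bits

U(i) = 1/2 for all i

D_KL(P||U) = Σ P(x) log₂(P(x) / (1/2))
           = Σ P(x) log₂(P(x)) + log₂(2)
           = log₂(2) - H(P)

H(P) = -Σ P(x) log₂(P(x)):
  -P(1)·log₂(P(1)) = -(0.3481)·log₂(0.3481) = 0.52996
  -P(2)·log₂(P(2)) = -(0.6519)·log₂(0.6519) = 0.40240
H(P) = 0.52996 + 0.40240 = 0.93236 bits

log₂(2) = 1.00000 bits

D_KL(P||U) = 1.00000 - 0.93236 = 0.06764 ≈ 0.0676 bits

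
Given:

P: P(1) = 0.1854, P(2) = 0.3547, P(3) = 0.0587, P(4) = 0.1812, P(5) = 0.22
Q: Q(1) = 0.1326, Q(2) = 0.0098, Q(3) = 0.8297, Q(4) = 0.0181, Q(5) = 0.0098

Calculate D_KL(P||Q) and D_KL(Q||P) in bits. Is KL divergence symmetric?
D_KL(P||Q) = 3.2916 bits, D_KL(Q||P) = 2.9514 bits. No, KL divergence is not symmetric.

D_KL(P||Q) = Σ P(x) log₂(P(x)/Q(x))

Computing term by term:
  P(1)·log₂(P(1)/Q(1)) = 0.1854·log₂(0.1854/0.1326) = 0.08965
  P(2)·log₂(P(2)/Q(2)) = 0.3547·log₂(0.3547/0.0098) = 1.83652
  P(3)·log₂(P(3)/Q(3)) = 0.0587·log₂(0.0587/0.8297) = -0.22430
  P(4)·log₂(P(4)/Q(4)) = 0.1812·log₂(0.1812/0.0181) = 0.60222
  P(5)·log₂(P(5)/Q(5)) = 0.22·log₂(0.22/0.0098) = 0.98749

D_KL(P||Q) = 0.08965 + 1.83652 - 0.22430 + 0.60222 + 0.98749 = 3.29158 ≈ 3.2916 bits

D_KL(Q||P) = Σ Q(x) log₂(Q(x)/P(x))

Computing term by term:
  Q(1)·log₂(Q(1)/P(1)) = 0.1326·log₂(0.1326/0.1854) = -0.06412
  Q(2)·log₂(Q(2)/P(2)) = 0.0098·log₂(0.0098/0.3547) = -0.05074
  Q(3)·log₂(Q(3)/P(3)) = 0.8297·log₂(0.8297/0.0587) = 3.17041
  Q(4)·log₂(Q(4)/P(4)) = 0.0181·log₂(0.0181/0.1812) = -0.06016
  Q(5)·log₂(Q(5)/P(5)) = 0.0098·log₂(0.0098/0.22) = -0.04399

D_KL(Q||P) = -0.06412 - 0.05074 + 3.17041 - 0.06016 - 0.04399 = 2.95140 ≈ 2.9514 bits

These are NOT equal (difference: 0.3402 bits). KL divergence is asymmetric: D_KL(P||Q) ≠ D_KL(Q||P) in general.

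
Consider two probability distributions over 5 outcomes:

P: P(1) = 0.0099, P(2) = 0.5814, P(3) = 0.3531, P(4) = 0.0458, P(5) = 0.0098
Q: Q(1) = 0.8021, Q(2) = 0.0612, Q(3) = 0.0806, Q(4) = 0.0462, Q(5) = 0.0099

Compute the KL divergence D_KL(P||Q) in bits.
2.5774 bits

D_KL(P||Q) = Σ P(x) log₂(P(x)/Q(x))

Computing term by term:
  P(1)·log₂(P(1)/Q(1)) = 0.0099·log₂(0.0099/0.8021) = -0.06277
  P(2)·log₂(P(2)/Q(2)) = 0.5814·log₂(0.5814/0.0612) = 1.88835
  P(3)·log₂(P(3)/Q(3)) = 0.3531·log₂(0.3531/0.0806) = 0.75254
  P(4)·log₂(P(4)/Q(4)) = 0.0458·log₂(0.0458/0.0462) = -0.00057
  P(5)·log₂(P(5)/Q(5)) = 0.0098·log₂(0.0098/0.0099) = -0.00014

D_KL(P||Q) = -0.06277 + 1.88835 + 0.75254 - 0.00057 - 0.00014 = 2.57741 ≈ 2.5774 bits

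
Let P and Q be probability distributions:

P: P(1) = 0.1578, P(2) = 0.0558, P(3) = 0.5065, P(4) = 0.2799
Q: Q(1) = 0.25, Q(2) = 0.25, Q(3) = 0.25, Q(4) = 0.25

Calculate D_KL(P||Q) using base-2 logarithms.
0.3361 bits

D_KL(P||Q) = Σ P(x) log₂(P(x)/Q(x))

Computing term by term:
  P(1)·log₂(P(1)/Q(1)) = 0.1578·log₂(0.1578/0.25) = -0.10475
  P(2)·log₂(P(2)/Q(2)) = 0.0558·log₂(0.0558/0.25) = -0.12073
  P(3)·log₂(P(3)/Q(3)) = 0.5065·log₂(0.5065/0.25) = 0.51594
  P(4)·log₂(P(4)/Q(4)) = 0.2799·log₂(0.2799/0.25) = 0.04562

D_KL(P||Q) = -0.10475 - 0.12073 + 0.51594 + 0.04562 = 0.33608 ≈ 0.3361 bits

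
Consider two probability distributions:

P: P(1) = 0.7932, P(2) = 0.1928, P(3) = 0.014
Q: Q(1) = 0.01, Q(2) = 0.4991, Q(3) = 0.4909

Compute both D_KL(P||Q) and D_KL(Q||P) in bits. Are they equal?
D_KL(P||Q) = 4.6684 bits, D_KL(Q||P) = 3.1410 bits. No, they are not equal.

D_KL(P||Q) = Σ P(x) log₂(P(x)/Q(x))

Computing term by term:
  P(1)·log₂(P(1)/Q(1)) = 0.7932·log₂(0.7932/0.01) = 5.00478
  P(2)·log₂(P(2)/Q(2)) = 0.1928·log₂(0.1928/0.4991) = -0.26456
  P(3)·log₂(P(3)/Q(3)) = 0.014·log₂(0.014/0.4909) = -0.07185

D_KL(P||Q) = 5.00478 - 0.26456 - 0.07185 = 4.66837 ≈ 4.6684 bits

D_KL(Q||P) = Σ Q(x) log₂(Q(x)/P(x))

Computing term by term:
  Q(1)·log₂(Q(1)/P(1)) = 0.01·log₂(0.01/0.7932) = -0.06310
  Q(2)·log₂(Q(2)/P(2)) = 0.4991·log₂(0.4991/0.1928) = 0.68488
  Q(3)·log₂(Q(3)/P(3)) = 0.4909·log₂(0.4909/0.014) = 2.51926

D_KL(Q||P) = -0.06310 + 0.68488 + 2.51926 = 3.14104 ≈ 3.1410 bits

These are NOT equal (difference: 1.5274 bits). KL divergence is asymmetric: D_KL(P||Q) ≠ D_KL(Q||P) in general.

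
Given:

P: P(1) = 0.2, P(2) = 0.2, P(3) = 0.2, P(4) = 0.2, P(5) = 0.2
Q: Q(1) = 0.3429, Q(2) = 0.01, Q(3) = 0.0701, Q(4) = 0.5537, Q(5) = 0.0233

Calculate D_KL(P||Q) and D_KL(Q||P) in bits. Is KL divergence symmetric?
D_KL(P||Q) = 1.3378 bits, D_KL(Q||P) = 0.8586 bits. No, KL divergence is not symmetric.

D_KL(P||Q) = Σ P(x) log₂(P(x)/Q(x))

Computing term by term:
  P(1)·log₂(P(1)/Q(1)) = 0.2·log₂(0.2/0.3429) = -0.15556
  P(2)·log₂(P(2)/Q(2)) = 0.2·log₂(0.2/0.01) = 0.86439
  P(3)·log₂(P(3)/Q(3)) = 0.2·log₂(0.2/0.0701) = 0.30250
  P(4)·log₂(P(4)/Q(4)) = 0.2·log₂(0.2/0.5537) = -0.29382
  P(5)·log₂(P(5)/Q(5)) = 0.2·log₂(0.2/0.0233) = 0.62032

D_KL(P||Q) = -0.15556 + 0.86439 + 0.30250 - 0.29382 + 0.62032 = 1.33783 ≈ 1.3378 bits

D_KL(Q||P) = Σ Q(x) log₂(Q(x)/P(x))

Computing term by term:
  Q(1)·log₂(Q(1)/P(1)) = 0.3429·log₂(0.3429/0.2) = 0.26670
  Q(2)·log₂(Q(2)/P(2)) = 0.01·log₂(0.01/0.2) = -0.04322
  Q(3)·log₂(Q(3)/P(3)) = 0.0701·log₂(0.0701/0.2) = -0.10603
  Q(4)·log₂(Q(4)/P(4)) = 0.5537·log₂(0.5537/0.2) = 0.81344
  Q(5)·log₂(Q(5)/P(5)) = 0.0233·log₂(0.0233/0.2) = -0.07227

D_KL(Q||P) = 0.26670 - 0.04322 - 0.10603 + 0.81344 - 0.07227 = 0.85862 ≈ 0.8586 bits

These are NOT equal (difference: 0.4792 bits). KL divergence is asymmetric: D_KL(P||Q) ≠ D_KL(Q||P) in general.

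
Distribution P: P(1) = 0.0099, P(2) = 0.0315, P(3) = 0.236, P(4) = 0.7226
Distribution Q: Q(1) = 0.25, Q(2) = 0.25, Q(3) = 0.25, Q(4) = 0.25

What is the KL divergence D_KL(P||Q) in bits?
0.9466 bits

D_KL(P||Q) = Σ P(x) log₂(P(x)/Q(x))

Computing term by term:
  P(1)·log₂(P(1)/Q(1)) = 0.0099·log₂(0.0099/0.25) = -0.04612
  P(2)·log₂(P(2)/Q(2)) = 0.0315·log₂(0.0315/0.25) = -0.09414
  P(3)·log₂(P(3)/Q(3)) = 0.236·log₂(0.236/0.25) = -0.01962
  P(4)·log₂(P(4)/Q(4)) = 0.7226·log₂(0.7226/0.25) = 1.10650

D_KL(P||Q) = -0.04612 - 0.09414 - 0.01962 + 1.10650 = 0.94662 ≈ 0.9466 bits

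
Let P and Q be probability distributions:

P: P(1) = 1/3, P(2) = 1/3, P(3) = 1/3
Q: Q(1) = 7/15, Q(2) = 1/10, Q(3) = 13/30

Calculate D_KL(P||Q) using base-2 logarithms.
0.2910 bits

D_KL(P||Q) = Σ P(x) log₂(P(x)/Q(x))

Computing term by term:
  P(1)·log₂(P(1)/Q(1)) = (1/3)·log₂((1/3)/(7/15)) = -0.16181
  P(2)·log₂(P(2)/Q(2)) = (1/3)·log₂((1/3)/(1/10)) = 0.57899
  P(3)·log₂(P(3)/Q(3)) = (1/3)·log₂((1/3)/(13/30)) = -0.12617

D_KL(P||Q) = -0.16181 + 0.57899 - 0.12617 = 0.29101 ≈ 0.2910 bits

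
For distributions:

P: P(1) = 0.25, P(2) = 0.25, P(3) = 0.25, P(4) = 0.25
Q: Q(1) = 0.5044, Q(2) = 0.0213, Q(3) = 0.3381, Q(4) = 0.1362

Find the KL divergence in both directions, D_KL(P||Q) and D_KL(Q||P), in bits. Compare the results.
D_KL(P||Q) = 0.7453 bits, D_KL(Q||P) = 0.4630 bits. D_KL(P||Q) is larger than D_KL(Q||P) by 0.2823 bits; the two directions differ.

D_KL(P||Q) = Σ P(x) log₂(P(x)/Q(x))

Computing term by term:
  P(1)·log₂(P(1)/Q(1)) = 0.25·log₂(0.25/0.5044) = -0.25316
  P(2)·log₂(P(2)/Q(2)) = 0.25·log₂(0.25/0.0213) = 0.88825
  P(3)·log₂(P(3)/Q(3)) = 0.25·log₂(0.25/0.3381) = -0.10888
  P(4)·log₂(P(4)/Q(4)) = 0.25·log₂(0.25/0.1362) = 0.21905

D_KL(P||Q) = -0.25316 + 0.88825 - 0.10888 + 0.21905 = 0.74526 ≈ 0.7453 bits

D_KL(Q||P) = Σ Q(x) log₂(Q(x)/P(x))

Computing term by term:
  Q(1)·log₂(Q(1)/P(1)) = 0.5044·log₂(0.5044/0.25) = 0.51078
  Q(2)·log₂(Q(2)/P(2)) = 0.0213·log₂(0.0213/0.25) = -0.07568
  Q(3)·log₂(Q(3)/P(3)) = 0.3381·log₂(0.3381/0.25) = 0.14725
  Q(4)·log₂(Q(4)/P(4)) = 0.1362·log₂(0.1362/0.25) = -0.11934

D_KL(Q||P) = 0.51078 - 0.07568 + 0.14725 - 0.11934 = 0.46301 ≈ 0.4630 bits

These are NOT equal (difference: 0.2823 bits). KL divergence is asymmetric: D_KL(P||Q) ≠ D_KL(Q||P) in general.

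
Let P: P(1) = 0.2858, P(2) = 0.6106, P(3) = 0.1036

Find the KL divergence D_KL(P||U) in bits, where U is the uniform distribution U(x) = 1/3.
0.2951 bits

U(i) = 1/3 for all i

D_KL(P||U) = Σ P(x) log₂(P(x) / (1/3))
           = Σ P(x) log₂(P(x)) + log₂(3)
           = log₂(3) - H(P)

H(P) = -Σ P(x) log₂(P(x)):
  -P(1)·log₂(P(1)) = -(0.2858)·log₂(0.2858) = 0.51642
  -P(2)·log₂(P(2)) = -(0.6106)·log₂(0.6106) = 0.43456
  -P(3)·log₂(P(3)) = -(0.1036)·log₂(0.1036) = 0.33887
H(P) = 0.51642 + 0.43456 + 0.33887 = 1.28985 bits

log₂(3) = 1.58496 bits

D_KL(P||U) = 1.58496 - 1.28985 = 0.29511 ≈ 0.2951 bits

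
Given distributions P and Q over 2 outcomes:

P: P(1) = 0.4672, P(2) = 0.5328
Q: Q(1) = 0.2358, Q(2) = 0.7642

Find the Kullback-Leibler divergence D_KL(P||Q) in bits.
0.1836 bits

D_KL(P||Q) = Σ P(x) log₂(P(x)/Q(x))

Computing term by term:
  P(1)·log₂(P(1)/Q(1)) = 0.4672·log₂(0.4672/0.2358) = 0.46088
  P(2)·log₂(P(2)/Q(2)) = 0.5328·log₂(0.5328/0.7642) = -0.27725

D_KL(P||Q) = 0.46088 - 0.27725 = 0.18363 ≈ 0.1836 bits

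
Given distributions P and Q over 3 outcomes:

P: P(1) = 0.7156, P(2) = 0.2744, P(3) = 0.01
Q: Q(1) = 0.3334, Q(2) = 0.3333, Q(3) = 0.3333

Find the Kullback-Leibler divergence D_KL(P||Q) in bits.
0.6610 bits

D_KL(P||Q) = Σ P(x) log₂(P(x)/Q(x))

Computing term by term:
  P(1)·log₂(P(1)/Q(1)) = 0.7156·log₂(0.7156/0.3334) = 0.78852
  P(2)·log₂(P(2)/Q(2)) = 0.2744·log₂(0.2744/0.3333) = -0.07698
  P(3)·log₂(P(3)/Q(3)) = 0.01·log₂(0.01/0.3333) = -0.05059

D_KL(P||Q) = 0.78852 - 0.07698 - 0.05059 = 0.66095 ≈ 0.6610 bits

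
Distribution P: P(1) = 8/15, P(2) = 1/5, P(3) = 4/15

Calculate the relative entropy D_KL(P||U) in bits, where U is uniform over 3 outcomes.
0.1284 bits

U(i) = 1/3 for all i

D_KL(P||U) = Σ P(x) log₂(P(x) / (1/3))
           = Σ P(x) log₂(P(x)) + log₂(3)
           = log₂(3) - H(P)

H(P) = -Σ P(x) log₂(P(x)):
  -P(1)·log₂(P(1)) = -(8/15)·log₂(8/15) = 0.48367
  -P(2)·log₂(P(2)) = -(1/5)·log₂(1/5) = 0.46439
  -P(3)·log₂(P(3)) = -(4/15)·log₂(4/15) = 0.50850
H(P) = 0.48367 + 0.46439 + 0.50850 = 1.45656 bits

log₂(3) = 1.58496 bits

D_KL(P||U) = 1.58496 - 1.45656 = 0.12840 ≈ 0.1284 bits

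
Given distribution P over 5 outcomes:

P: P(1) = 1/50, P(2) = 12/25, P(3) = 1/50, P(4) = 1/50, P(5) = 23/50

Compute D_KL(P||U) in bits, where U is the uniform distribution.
0.9597 bits

U(i) = 1/5 for all i

D_KL(P||U) = Σ P(x) log₂(P(x) / (1/5))
           = Σ P(x) log₂(P(x)) + log₂(5)
           = log₂(5) - H(P)

H(P) = -Σ P(x) log₂(P(x)):
  -P(1)·log₂(P(1)) = -(1/50)·log₂(1/50) = 0.11288
  -P(2)·log₂(P(2)) = -(12/25)·log₂(12/25) = 0.50827
  -P(3)·log₂(P(3)) = -(1/50)·log₂(1/50) = 0.11288
  -P(4)·log₂(P(4)) = -(1/50)·log₂(1/50) = 0.11288
  -P(5)·log₂(P(5)) = -(23/50)·log₂(23/50) = 0.51534
H(P) = 0.11288 + 0.50827 + 0.11288 + 0.11288 + 0.51534 = 1.36225 bits

log₂(5) = 2.32193 bits

D_KL(P||U) = 2.32193 - 1.36225 = 0.95968 ≈ 0.9597 bits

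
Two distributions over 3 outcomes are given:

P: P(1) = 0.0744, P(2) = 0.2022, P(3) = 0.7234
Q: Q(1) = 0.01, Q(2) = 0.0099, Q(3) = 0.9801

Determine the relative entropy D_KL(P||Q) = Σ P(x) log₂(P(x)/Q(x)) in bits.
0.7785 bits

D_KL(P||Q) = Σ P(x) log₂(P(x)/Q(x))

Computing term by term:
  P(1)·log₂(P(1)/Q(1)) = 0.0744·log₂(0.0744/0.01) = 0.21541
  P(2)·log₂(P(2)/Q(2)) = 0.2022·log₂(0.2022/0.0099) = 0.88002
  P(3)·log₂(P(3)/Q(3)) = 0.7234·log₂(0.7234/0.9801) = -0.31695

D_KL(P||Q) = 0.21541 + 0.88002 - 0.31695 = 0.77848 ≈ 0.7785 bits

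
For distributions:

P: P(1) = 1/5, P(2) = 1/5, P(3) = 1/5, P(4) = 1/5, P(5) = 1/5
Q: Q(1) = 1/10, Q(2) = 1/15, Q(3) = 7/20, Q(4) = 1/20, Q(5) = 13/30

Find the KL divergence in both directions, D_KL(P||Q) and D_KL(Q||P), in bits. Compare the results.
D_KL(P||Q) = 0.5324 bits, D_KL(Q||P) = 0.4603 bits. D_KL(P||Q) is larger than D_KL(Q||P) by 0.0721 bits; the two directions differ.

D_KL(P||Q) = Σ P(x) log₂(P(x)/Q(x))

Computing term by term:
  P(1)·log₂(P(1)/Q(1)) = (1/5)·log₂((1/5)/(1/10)) = 0.20000
  P(2)·log₂(P(2)/Q(2)) = (1/5)·log₂((1/5)/(1/15)) = 0.31699
  P(3)·log₂(P(3)/Q(3)) = (1/5)·log₂((1/5)/(7/20)) = -0.16147
  P(4)·log₂(P(4)/Q(4)) = (1/5)·log₂((1/5)/(1/20)) = 0.40000
  P(5)·log₂(P(5)/Q(5)) = (1/5)·log₂((1/5)/(13/30)) = -0.22310

D_KL(P||Q) = 0.20000 + 0.31699 - 0.16147 + 0.40000 - 0.22310 = 0.53242 ≈ 0.5324 bits

D_KL(Q||P) = Σ Q(x) log₂(Q(x)/P(x))

Computing term by term:
  Q(1)·log₂(Q(1)/P(1)) = (1/10)·log₂((1/10)/(1/5)) = -0.10000
  Q(2)·log₂(Q(2)/P(2)) = (1/15)·log₂((1/15)/(1/5)) = -0.10566
  Q(3)·log₂(Q(3)/P(3)) = (7/20)·log₂((7/20)/(1/5)) = 0.28257
  Q(4)·log₂(Q(4)/P(4)) = (1/20)·log₂((1/20)/(1/5)) = -0.10000
  Q(5)·log₂(Q(5)/P(5)) = (13/30)·log₂((13/30)/(1/5)) = 0.48337

D_KL(Q||P) = -0.10000 - 0.10566 + 0.28257 - 0.10000 + 0.48337 = 0.46028 ≈ 0.4603 bits

These are NOT equal (difference: 0.0721 bits). KL divergence is asymmetric: D_KL(P||Q) ≠ D_KL(Q||P) in general.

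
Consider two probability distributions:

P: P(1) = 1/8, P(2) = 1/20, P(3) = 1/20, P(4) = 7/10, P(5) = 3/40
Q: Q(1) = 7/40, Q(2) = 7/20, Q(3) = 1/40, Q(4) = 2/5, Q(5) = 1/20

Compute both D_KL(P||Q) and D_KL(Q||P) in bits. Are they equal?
D_KL(P||Q) = 0.4580 bits, D_KL(Q||P) = 0.6903 bits. No, they are not equal.

D_KL(P||Q) = Σ P(x) log₂(P(x)/Q(x))

Computing term by term:
  P(1)·log₂(P(1)/Q(1)) = (1/8)·log₂((1/8)/(7/40)) = -0.06068
  P(2)·log₂(P(2)/Q(2)) = (1/20)·log₂((1/20)/(7/20)) = -0.14037
  P(3)·log₂(P(3)/Q(3)) = (1/20)·log₂((1/20)/(1/40)) = 0.05000
  P(4)·log₂(P(4)/Q(4)) = (7/10)·log₂((7/10)/(2/5)) = 0.56515
  P(5)·log₂(P(5)/Q(5)) = (3/40)·log₂((3/40)/(1/20)) = 0.04387

D_KL(P||Q) = -0.06068 - 0.14037 + 0.05000 + 0.56515 + 0.04387 = 0.45797 ≈ 0.4580 bits

D_KL(Q||P) = Σ Q(x) log₂(Q(x)/P(x))

Computing term by term:
  Q(1)·log₂(Q(1)/P(1)) = (7/40)·log₂((7/40)/(1/8)) = 0.08495
  Q(2)·log₂(Q(2)/P(2)) = (7/20)·log₂((7/20)/(1/20)) = 0.98257
  Q(3)·log₂(Q(3)/P(3)) = (1/40)·log₂((1/40)/(1/20)) = -0.02500
  Q(4)·log₂(Q(4)/P(4)) = (2/5)·log₂((2/5)/(7/10)) = -0.32294
  Q(5)·log₂(Q(5)/P(5)) = (1/20)·log₂((1/20)/(3/40)) = -0.02925

D_KL(Q||P) = 0.08495 + 0.98257 - 0.02500 - 0.32294 - 0.02925 = 0.69033 ≈ 0.6903 bits

These are NOT equal (difference: 0.2323 bits). KL divergence is asymmetric: D_KL(P||Q) ≠ D_KL(Q||P) in general.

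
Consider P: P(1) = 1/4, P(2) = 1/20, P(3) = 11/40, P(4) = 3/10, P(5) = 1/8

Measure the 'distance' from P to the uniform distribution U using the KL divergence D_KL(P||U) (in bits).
0.1976 bits

U(i) = 1/5 for all i

D_KL(P||U) = Σ P(x) log₂(P(x) / (1/5))
           = Σ P(x) log₂(P(x)) + log₂(5)
           = log₂(5) - H(P)

H(P) = -Σ P(x) log₂(P(x)):
  -P(1)·log₂(P(1)) = -(1/4)·log₂(1/4) = 0.50000
  -P(2)·log₂(P(2)) = -(1/20)·log₂(1/20) = 0.21610
  -P(3)·log₂(P(3)) = -(11/40)·log₂(11/40) = 0.51219
  -P(4)·log₂(P(4)) = -(3/10)·log₂(3/10) = 0.52109
  -P(5)·log₂(P(5)) = -(1/8)·log₂(1/8) = 0.37500
H(P) = 0.50000 + 0.21610 + 0.51219 + 0.52109 + 0.37500 = 2.12438 bits

log₂(5) = 2.32193 bits

D_KL(P||U) = 2.32193 - 2.12438 = 0.19755 ≈ 0.1976 bits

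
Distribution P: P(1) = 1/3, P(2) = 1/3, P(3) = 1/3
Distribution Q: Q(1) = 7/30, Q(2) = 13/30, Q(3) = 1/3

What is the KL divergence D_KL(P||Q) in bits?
0.0454 bits

D_KL(P||Q) = Σ P(x) log₂(P(x)/Q(x))

Computing term by term:
  P(1)·log₂(P(1)/Q(1)) = (1/3)·log₂((1/3)/(7/30)) = 0.17152
  P(2)·log₂(P(2)/Q(2)) = (1/3)·log₂((1/3)/(13/30)) = -0.12617
  P(3)·log₂(P(3)/Q(3)) = (1/3)·log₂((1/3)/(1/3)) = 0.00000

D_KL(P||Q) = 0.17152 - 0.12617 + 0.00000 = 0.04535 ≈ 0.0454 bits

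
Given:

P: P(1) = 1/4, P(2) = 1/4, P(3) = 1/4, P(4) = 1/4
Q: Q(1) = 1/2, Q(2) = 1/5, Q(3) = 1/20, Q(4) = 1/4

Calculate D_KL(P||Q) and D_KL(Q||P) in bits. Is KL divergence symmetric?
D_KL(P||Q) = 0.4110 bits, D_KL(Q||P) = 0.3195 bits. No, KL divergence is not symmetric.

D_KL(P||Q) = Σ P(x) log₂(P(x)/Q(x))

Computing term by term:
  P(1)·log₂(P(1)/Q(1)) = (1/4)·log₂((1/4)/(1/2)) = -0.25000
  P(2)·log₂(P(2)/Q(2)) = (1/4)·log₂((1/4)/(1/5)) = 0.08048
  P(3)·log₂(P(3)/Q(3)) = (1/4)·log₂((1/4)/(1/20)) = 0.58048
  P(4)·log₂(P(4)/Q(4)) = (1/4)·log₂((1/4)/(1/4)) = 0.00000

D_KL(P||Q) = -0.25000 + 0.08048 + 0.58048 + 0.00000 = 0.41096 ≈ 0.4110 bits

D_KL(Q||P) = Σ Q(x) log₂(Q(x)/P(x))

Computing term by term:
  Q(1)·log₂(Q(1)/P(1)) = (1/2)·log₂((1/2)/(1/4)) = 0.50000
  Q(2)·log₂(Q(2)/P(2)) = (1/5)·log₂((1/5)/(1/4)) = -0.06439
  Q(3)·log₂(Q(3)/P(3)) = (1/20)·log₂((1/20)/(1/4)) = -0.11610
  Q(4)·log₂(Q(4)/P(4)) = (1/4)·log₂((1/4)/(1/4)) = 0.00000

D_KL(Q||P) = 0.50000 - 0.06439 - 0.11610 + 0.00000 = 0.31951 ≈ 0.3195 bits

These are NOT equal (difference: 0.0915 bits). KL divergence is asymmetric: D_KL(P||Q) ≠ D_KL(Q||P) in general.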